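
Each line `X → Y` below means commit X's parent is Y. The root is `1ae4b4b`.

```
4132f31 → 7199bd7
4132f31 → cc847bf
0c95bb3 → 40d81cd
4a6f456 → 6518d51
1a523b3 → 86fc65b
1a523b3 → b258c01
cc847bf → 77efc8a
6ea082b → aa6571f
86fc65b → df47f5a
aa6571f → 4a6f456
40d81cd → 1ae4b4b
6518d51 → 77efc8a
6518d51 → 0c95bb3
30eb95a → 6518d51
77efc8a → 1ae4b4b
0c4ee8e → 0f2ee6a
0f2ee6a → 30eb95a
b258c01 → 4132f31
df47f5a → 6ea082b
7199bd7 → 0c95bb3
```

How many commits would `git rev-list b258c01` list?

8

Walking parent pointers from b258c01: reachable set = {0c95bb3, 1ae4b4b, 40d81cd, 4132f31, 7199bd7, 77efc8a, b258c01, cc847bf}.
That is 8 commits.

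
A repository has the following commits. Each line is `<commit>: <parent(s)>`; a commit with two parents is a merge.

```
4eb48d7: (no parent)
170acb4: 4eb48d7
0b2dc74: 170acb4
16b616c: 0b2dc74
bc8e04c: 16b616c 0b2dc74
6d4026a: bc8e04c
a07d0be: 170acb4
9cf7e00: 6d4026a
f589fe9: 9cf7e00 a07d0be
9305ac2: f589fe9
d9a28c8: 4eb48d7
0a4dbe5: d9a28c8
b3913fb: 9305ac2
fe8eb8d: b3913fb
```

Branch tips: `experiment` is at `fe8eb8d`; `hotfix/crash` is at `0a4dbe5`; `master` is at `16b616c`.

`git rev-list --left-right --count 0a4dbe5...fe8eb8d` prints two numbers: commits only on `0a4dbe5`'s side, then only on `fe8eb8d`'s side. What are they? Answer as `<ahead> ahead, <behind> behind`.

Reachable from 0a4dbe5: {0a4dbe5, 4eb48d7, d9a28c8}.
Reachable from fe8eb8d: {0b2dc74, 16b616c, 170acb4, 4eb48d7, 6d4026a, 9305ac2, 9cf7e00, a07d0be, b3913fb, bc8e04c, f589fe9, fe8eb8d}.
Only in 0a4dbe5's history (ahead): {0a4dbe5, d9a28c8} — 2.
Only in fe8eb8d's history (behind): {0b2dc74, 16b616c, 170acb4, 6d4026a, 9305ac2, 9cf7e00, a07d0be, b3913fb, bc8e04c, f589fe9, fe8eb8d} — 11.

2 ahead, 11 behind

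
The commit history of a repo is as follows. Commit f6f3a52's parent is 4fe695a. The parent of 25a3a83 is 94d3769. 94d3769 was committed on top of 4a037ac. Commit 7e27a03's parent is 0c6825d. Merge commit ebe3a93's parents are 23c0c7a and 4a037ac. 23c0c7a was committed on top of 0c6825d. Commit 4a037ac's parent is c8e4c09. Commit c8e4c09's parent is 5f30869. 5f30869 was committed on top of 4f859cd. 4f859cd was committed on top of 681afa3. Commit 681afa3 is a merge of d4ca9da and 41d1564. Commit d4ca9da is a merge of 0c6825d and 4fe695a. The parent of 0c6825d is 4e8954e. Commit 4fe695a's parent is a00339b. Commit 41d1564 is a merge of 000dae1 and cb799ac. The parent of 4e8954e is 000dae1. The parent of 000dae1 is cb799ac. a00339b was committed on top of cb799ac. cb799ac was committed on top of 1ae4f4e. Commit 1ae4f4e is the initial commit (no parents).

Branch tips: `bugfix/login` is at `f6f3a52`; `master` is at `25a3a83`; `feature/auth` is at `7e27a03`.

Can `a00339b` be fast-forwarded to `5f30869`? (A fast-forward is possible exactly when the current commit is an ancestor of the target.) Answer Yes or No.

A fast-forward from a00339b to 5f30869 is possible iff a00339b is an ancestor of 5f30869.
Ancestors of 5f30869: {000dae1, 0c6825d, 1ae4f4e, 41d1564, 4e8954e, 4f859cd, 4fe695a, 5f30869, 681afa3, a00339b, cb799ac, d4ca9da}.
a00339b is among them, so fast-forward is possible.

Yes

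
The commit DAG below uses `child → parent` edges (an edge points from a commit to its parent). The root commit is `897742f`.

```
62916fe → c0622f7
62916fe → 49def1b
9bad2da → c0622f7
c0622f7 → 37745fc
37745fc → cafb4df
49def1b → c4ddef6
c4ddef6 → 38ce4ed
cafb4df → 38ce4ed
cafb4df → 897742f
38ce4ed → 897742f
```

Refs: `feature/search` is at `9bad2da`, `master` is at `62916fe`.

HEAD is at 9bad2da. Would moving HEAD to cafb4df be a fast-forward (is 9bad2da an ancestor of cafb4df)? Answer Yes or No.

No

A fast-forward from 9bad2da to cafb4df is possible iff 9bad2da is an ancestor of cafb4df.
Ancestors of cafb4df: {38ce4ed, 897742f, cafb4df}.
9bad2da is not among them, so fast-forward is not possible.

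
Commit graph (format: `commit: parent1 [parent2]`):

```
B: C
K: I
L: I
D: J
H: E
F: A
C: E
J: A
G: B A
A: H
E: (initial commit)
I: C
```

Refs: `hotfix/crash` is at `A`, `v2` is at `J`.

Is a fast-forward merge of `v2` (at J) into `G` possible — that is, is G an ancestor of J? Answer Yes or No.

A fast-forward from G to J is possible iff G is an ancestor of J.
Ancestors of J: {A, E, H, J}.
G is not among them, so fast-forward is not possible.

No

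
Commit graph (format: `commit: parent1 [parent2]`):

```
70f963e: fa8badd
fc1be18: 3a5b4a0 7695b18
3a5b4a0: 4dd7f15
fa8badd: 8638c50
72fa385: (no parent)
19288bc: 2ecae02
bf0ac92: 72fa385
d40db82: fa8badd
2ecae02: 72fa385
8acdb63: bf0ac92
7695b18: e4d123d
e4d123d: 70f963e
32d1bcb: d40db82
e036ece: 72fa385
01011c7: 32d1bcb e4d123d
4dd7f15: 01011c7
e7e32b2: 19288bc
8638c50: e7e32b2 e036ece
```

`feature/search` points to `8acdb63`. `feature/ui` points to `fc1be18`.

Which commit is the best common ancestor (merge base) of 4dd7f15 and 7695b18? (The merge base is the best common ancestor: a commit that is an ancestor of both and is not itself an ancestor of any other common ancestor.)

Ancestors of 4dd7f15: {01011c7, 19288bc, 2ecae02, 32d1bcb, 4dd7f15, 70f963e, 72fa385, 8638c50, d40db82, e036ece, e4d123d, e7e32b2, fa8badd}.
Ancestors of 7695b18: {19288bc, 2ecae02, 70f963e, 72fa385, 7695b18, 8638c50, e036ece, e4d123d, e7e32b2, fa8badd}.
Common ancestors: {19288bc, 2ecae02, 70f963e, 72fa385, 8638c50, e036ece, e4d123d, e7e32b2, fa8badd}.
Among these, e4d123d is not an ancestor of any other common ancestor — it is the merge base.

e4d123d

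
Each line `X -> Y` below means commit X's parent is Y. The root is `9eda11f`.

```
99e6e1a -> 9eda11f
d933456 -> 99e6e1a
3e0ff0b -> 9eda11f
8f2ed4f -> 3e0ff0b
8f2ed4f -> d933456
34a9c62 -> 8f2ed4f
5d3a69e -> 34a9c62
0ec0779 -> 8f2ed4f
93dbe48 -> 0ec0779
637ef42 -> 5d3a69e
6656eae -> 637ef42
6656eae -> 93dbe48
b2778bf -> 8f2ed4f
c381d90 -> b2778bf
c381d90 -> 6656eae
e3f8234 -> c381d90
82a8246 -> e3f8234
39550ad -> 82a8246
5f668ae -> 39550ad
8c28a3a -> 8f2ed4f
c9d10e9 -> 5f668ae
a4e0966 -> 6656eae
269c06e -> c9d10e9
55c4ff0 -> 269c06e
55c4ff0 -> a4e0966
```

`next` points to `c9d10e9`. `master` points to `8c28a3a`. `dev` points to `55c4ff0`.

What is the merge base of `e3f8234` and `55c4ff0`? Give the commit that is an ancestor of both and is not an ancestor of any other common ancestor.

e3f8234

Ancestors of e3f8234: {0ec0779, 34a9c62, 3e0ff0b, 5d3a69e, 637ef42, 6656eae, 8f2ed4f, 93dbe48, 99e6e1a, 9eda11f, b2778bf, c381d90, d933456, e3f8234}.
Ancestors of 55c4ff0: {0ec0779, 269c06e, 34a9c62, 39550ad, 3e0ff0b, 55c4ff0, 5d3a69e, 5f668ae, 637ef42, 6656eae, 82a8246, 8f2ed4f, 93dbe48, 99e6e1a, 9eda11f, a4e0966, b2778bf, c381d90, c9d10e9, d933456, e3f8234}.
Common ancestors: {0ec0779, 34a9c62, 3e0ff0b, 5d3a69e, 637ef42, 6656eae, 8f2ed4f, 93dbe48, 99e6e1a, 9eda11f, b2778bf, c381d90, d933456, e3f8234}.
Among these, e3f8234 is not an ancestor of any other common ancestor — it is the merge base.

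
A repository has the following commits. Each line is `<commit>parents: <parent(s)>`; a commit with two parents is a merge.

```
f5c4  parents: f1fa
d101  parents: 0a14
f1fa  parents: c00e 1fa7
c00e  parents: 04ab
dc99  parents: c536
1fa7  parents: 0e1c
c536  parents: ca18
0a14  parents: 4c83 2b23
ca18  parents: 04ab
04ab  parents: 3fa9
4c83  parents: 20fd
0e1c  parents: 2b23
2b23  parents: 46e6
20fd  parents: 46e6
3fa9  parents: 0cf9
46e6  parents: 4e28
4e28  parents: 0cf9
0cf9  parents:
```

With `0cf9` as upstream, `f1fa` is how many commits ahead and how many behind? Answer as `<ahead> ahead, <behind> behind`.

Reachable from f1fa: {04ab, 0cf9, 0e1c, 1fa7, 2b23, 3fa9, 46e6, 4e28, c00e, f1fa}.
Reachable from 0cf9: {0cf9}.
Only in f1fa's history (ahead): {04ab, 0e1c, 1fa7, 2b23, 3fa9, 46e6, 4e28, c00e, f1fa} — 9.
Only in 0cf9's history (behind): {} — 0.

9 ahead, 0 behind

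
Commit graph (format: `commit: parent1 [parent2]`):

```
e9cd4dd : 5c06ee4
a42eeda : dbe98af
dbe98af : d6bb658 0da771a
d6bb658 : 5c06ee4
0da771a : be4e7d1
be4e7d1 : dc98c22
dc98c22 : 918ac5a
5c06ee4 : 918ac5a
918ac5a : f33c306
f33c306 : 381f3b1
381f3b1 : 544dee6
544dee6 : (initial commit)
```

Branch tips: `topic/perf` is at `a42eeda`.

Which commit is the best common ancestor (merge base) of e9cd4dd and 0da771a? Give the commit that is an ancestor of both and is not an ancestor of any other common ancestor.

Ancestors of e9cd4dd: {381f3b1, 544dee6, 5c06ee4, 918ac5a, e9cd4dd, f33c306}.
Ancestors of 0da771a: {0da771a, 381f3b1, 544dee6, 918ac5a, be4e7d1, dc98c22, f33c306}.
Common ancestors: {381f3b1, 544dee6, 918ac5a, f33c306}.
Among these, 918ac5a is not an ancestor of any other common ancestor — it is the merge base.

918ac5a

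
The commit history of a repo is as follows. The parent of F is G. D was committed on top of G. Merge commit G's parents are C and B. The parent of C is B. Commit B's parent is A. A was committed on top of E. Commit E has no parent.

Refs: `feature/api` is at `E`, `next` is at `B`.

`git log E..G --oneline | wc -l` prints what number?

Reachable from G: {A, B, C, E, G}.
Reachable from E: {E}.
In G's history but not E's: {A, B, C, G} — 4 commits.

4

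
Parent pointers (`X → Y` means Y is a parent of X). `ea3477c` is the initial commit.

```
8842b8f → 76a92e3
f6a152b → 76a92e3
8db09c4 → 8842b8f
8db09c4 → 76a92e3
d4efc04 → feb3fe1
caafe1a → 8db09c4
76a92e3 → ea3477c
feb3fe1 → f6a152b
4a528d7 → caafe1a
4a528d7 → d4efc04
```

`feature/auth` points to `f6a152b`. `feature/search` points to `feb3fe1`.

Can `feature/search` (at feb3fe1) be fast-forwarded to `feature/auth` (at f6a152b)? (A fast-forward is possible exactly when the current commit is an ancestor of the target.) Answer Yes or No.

A fast-forward from feb3fe1 to f6a152b is possible iff feb3fe1 is an ancestor of f6a152b.
Ancestors of f6a152b: {76a92e3, ea3477c, f6a152b}.
feb3fe1 is not among them, so fast-forward is not possible.

No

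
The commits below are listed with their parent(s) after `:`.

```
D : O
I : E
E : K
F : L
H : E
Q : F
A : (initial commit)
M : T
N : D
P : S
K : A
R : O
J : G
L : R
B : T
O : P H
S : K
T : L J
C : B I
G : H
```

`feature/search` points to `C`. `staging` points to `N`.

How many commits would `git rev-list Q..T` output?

Reachable from T: {A, E, G, H, J, K, L, O, P, R, S, T}.
Reachable from Q: {A, E, F, H, K, L, O, P, Q, R, S}.
In T's history but not Q's: {G, J, T} — 3 commits.

3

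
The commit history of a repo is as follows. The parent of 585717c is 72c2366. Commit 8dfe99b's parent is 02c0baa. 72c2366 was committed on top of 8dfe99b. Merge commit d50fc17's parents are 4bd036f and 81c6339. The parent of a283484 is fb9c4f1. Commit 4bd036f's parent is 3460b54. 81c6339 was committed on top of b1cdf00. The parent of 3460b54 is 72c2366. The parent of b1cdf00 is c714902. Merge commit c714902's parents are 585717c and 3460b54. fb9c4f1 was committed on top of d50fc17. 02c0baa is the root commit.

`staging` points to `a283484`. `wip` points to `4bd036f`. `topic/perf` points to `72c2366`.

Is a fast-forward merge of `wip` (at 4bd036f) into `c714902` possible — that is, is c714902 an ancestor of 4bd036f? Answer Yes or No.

A fast-forward from c714902 to 4bd036f is possible iff c714902 is an ancestor of 4bd036f.
Ancestors of 4bd036f: {02c0baa, 3460b54, 4bd036f, 72c2366, 8dfe99b}.
c714902 is not among them, so fast-forward is not possible.

No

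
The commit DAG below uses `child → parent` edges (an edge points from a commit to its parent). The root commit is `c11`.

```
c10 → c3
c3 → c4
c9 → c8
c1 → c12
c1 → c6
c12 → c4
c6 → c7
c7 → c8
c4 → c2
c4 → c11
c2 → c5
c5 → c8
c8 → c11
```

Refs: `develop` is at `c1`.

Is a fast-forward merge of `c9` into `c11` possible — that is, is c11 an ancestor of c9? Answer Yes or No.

A fast-forward from c11 to c9 is possible iff c11 is an ancestor of c9.
Ancestors of c9: {c11, c8, c9}.
c11 is among them, so fast-forward is possible.

Yes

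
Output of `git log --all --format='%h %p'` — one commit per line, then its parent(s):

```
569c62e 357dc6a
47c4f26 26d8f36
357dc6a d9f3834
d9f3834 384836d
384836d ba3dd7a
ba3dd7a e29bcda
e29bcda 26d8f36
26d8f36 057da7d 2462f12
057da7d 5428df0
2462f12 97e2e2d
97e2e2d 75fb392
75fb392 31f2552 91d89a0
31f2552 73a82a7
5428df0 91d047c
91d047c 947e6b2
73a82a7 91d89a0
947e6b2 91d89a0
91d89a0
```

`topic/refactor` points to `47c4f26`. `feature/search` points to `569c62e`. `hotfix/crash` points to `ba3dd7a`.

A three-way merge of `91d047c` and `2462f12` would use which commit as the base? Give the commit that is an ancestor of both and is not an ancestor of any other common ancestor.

91d89a0

Ancestors of 91d047c: {91d047c, 91d89a0, 947e6b2}.
Ancestors of 2462f12: {2462f12, 31f2552, 73a82a7, 75fb392, 91d89a0, 97e2e2d}.
Common ancestors: {91d89a0}.
The only common ancestor is 91d89a0, so it is the merge base.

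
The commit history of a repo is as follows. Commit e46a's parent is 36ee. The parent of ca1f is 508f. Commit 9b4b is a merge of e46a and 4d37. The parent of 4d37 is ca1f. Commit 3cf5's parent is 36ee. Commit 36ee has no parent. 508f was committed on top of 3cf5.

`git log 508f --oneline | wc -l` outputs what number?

3

Walking parent pointers from 508f: reachable set = {36ee, 3cf5, 508f}.
That is 3 commits.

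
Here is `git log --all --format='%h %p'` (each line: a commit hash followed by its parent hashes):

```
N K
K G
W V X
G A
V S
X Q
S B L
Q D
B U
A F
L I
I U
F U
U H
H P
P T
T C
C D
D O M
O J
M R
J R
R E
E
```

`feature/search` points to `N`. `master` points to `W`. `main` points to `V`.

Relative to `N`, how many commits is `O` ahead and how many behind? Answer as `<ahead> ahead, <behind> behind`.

0 ahead, 12 behind

Reachable from O: {E, J, O, R}.
Reachable from N: {A, C, D, E, F, G, H, J, K, M, N, O, P, R, T, U}.
Only in O's history (ahead): {} — 0.
Only in N's history (behind): {A, C, D, F, G, H, K, M, N, P, T, U} — 12.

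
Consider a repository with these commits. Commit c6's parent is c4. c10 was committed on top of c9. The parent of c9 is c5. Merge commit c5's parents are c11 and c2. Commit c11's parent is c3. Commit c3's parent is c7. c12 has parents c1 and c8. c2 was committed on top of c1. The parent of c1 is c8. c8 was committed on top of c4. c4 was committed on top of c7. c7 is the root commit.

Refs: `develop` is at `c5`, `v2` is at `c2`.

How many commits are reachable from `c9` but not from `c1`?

5

Reachable from c9: {c1, c11, c2, c3, c4, c5, c7, c8, c9}.
Reachable from c1: {c1, c4, c7, c8}.
In c9's history but not c1's: {c11, c2, c3, c5, c9} — 5 commits.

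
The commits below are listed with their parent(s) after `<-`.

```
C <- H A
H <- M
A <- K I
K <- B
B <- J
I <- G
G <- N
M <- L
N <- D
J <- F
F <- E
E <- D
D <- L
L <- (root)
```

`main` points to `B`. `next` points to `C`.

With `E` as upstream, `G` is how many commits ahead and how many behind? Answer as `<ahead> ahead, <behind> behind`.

2 ahead, 1 behind

Reachable from G: {D, G, L, N}.
Reachable from E: {D, E, L}.
Only in G's history (ahead): {G, N} — 2.
Only in E's history (behind): {E} — 1.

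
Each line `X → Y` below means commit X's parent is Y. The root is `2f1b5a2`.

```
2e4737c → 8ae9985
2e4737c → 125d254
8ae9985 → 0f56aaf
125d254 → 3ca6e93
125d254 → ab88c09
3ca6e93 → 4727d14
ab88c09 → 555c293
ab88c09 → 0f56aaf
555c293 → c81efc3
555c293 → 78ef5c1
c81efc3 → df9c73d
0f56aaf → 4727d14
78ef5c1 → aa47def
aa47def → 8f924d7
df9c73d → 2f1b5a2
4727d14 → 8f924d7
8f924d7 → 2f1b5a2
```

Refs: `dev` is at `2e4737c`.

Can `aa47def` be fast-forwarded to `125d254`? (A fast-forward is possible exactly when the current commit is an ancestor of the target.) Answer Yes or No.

A fast-forward from aa47def to 125d254 is possible iff aa47def is an ancestor of 125d254.
Ancestors of 125d254: {0f56aaf, 125d254, 2f1b5a2, 3ca6e93, 4727d14, 555c293, 78ef5c1, 8f924d7, aa47def, ab88c09, c81efc3, df9c73d}.
aa47def is among them, so fast-forward is possible.

Yes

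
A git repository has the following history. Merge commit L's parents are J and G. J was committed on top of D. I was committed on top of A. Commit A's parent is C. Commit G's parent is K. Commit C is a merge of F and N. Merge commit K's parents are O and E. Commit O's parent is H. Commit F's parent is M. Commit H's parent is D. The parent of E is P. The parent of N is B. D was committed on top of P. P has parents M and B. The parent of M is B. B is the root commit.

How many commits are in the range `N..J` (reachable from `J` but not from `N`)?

4

Reachable from J: {B, D, J, M, P}.
Reachable from N: {B, N}.
In J's history but not N's: {D, J, M, P} — 4 commits.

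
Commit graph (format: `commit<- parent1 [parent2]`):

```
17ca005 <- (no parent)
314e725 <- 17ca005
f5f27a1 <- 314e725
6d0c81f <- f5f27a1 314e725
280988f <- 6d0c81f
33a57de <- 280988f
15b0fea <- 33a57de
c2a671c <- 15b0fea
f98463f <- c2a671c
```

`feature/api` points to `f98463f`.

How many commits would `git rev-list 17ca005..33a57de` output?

5

Reachable from 33a57de: {17ca005, 280988f, 314e725, 33a57de, 6d0c81f, f5f27a1}.
Reachable from 17ca005: {17ca005}.
In 33a57de's history but not 17ca005's: {280988f, 314e725, 33a57de, 6d0c81f, f5f27a1} — 5 commits.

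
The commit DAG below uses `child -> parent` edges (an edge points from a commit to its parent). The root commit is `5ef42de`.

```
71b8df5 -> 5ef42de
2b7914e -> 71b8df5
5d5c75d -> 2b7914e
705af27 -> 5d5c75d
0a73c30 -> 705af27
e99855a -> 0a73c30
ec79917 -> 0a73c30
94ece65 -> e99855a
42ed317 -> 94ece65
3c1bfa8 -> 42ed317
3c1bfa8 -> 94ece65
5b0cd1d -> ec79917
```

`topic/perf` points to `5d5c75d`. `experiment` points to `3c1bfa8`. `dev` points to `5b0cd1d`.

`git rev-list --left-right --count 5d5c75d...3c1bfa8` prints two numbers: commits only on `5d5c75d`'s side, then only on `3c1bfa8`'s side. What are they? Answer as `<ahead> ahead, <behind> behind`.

0 ahead, 6 behind

Reachable from 5d5c75d: {2b7914e, 5d5c75d, 5ef42de, 71b8df5}.
Reachable from 3c1bfa8: {0a73c30, 2b7914e, 3c1bfa8, 42ed317, 5d5c75d, 5ef42de, 705af27, 71b8df5, 94ece65, e99855a}.
Only in 5d5c75d's history (ahead): {} — 0.
Only in 3c1bfa8's history (behind): {0a73c30, 3c1bfa8, 42ed317, 705af27, 94ece65, e99855a} — 6.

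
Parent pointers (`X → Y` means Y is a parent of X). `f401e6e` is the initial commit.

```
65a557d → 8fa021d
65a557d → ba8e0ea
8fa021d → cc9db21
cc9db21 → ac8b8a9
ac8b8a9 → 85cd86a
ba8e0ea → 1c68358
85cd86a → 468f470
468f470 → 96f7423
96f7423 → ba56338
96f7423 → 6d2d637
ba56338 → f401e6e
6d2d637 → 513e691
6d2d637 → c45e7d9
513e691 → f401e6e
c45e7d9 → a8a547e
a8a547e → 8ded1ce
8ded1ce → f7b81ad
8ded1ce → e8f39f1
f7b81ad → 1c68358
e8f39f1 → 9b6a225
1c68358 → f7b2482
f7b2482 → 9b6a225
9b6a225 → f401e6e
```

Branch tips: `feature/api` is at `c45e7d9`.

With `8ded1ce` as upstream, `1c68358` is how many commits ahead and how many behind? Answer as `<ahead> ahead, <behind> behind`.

Reachable from 1c68358: {1c68358, 9b6a225, f401e6e, f7b2482}.
Reachable from 8ded1ce: {1c68358, 8ded1ce, 9b6a225, e8f39f1, f401e6e, f7b2482, f7b81ad}.
Only in 1c68358's history (ahead): {} — 0.
Only in 8ded1ce's history (behind): {8ded1ce, e8f39f1, f7b81ad} — 3.

0 ahead, 3 behind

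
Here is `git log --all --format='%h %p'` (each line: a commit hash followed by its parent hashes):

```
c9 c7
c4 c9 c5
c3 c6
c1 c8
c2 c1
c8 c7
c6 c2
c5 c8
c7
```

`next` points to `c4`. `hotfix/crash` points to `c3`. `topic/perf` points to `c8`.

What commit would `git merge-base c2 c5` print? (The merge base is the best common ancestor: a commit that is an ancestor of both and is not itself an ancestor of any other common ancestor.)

Ancestors of c2: {c1, c2, c7, c8}.
Ancestors of c5: {c5, c7, c8}.
Common ancestors: {c7, c8}.
Among these, c8 is not an ancestor of any other common ancestor — it is the merge base.

c8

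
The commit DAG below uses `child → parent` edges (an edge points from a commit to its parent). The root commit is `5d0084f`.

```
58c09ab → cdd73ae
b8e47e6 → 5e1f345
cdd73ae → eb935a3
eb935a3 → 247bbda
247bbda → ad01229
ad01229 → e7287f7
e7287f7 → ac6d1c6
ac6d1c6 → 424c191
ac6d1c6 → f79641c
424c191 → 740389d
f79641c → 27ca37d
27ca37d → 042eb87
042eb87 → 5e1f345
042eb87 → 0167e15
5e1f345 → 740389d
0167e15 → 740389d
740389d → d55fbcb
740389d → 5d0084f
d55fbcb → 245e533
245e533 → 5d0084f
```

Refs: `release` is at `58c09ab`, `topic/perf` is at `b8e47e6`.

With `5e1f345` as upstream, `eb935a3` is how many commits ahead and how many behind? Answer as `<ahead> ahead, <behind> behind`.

Reachable from eb935a3: {0167e15, 042eb87, 245e533, 247bbda, 27ca37d, 424c191, 5d0084f, 5e1f345, 740389d, ac6d1c6, ad01229, d55fbcb, e7287f7, eb935a3, f79641c}.
Reachable from 5e1f345: {245e533, 5d0084f, 5e1f345, 740389d, d55fbcb}.
Only in eb935a3's history (ahead): {0167e15, 042eb87, 247bbda, 27ca37d, 424c191, ac6d1c6, ad01229, e7287f7, eb935a3, f79641c} — 10.
Only in 5e1f345's history (behind): {} — 0.

10 ahead, 0 behind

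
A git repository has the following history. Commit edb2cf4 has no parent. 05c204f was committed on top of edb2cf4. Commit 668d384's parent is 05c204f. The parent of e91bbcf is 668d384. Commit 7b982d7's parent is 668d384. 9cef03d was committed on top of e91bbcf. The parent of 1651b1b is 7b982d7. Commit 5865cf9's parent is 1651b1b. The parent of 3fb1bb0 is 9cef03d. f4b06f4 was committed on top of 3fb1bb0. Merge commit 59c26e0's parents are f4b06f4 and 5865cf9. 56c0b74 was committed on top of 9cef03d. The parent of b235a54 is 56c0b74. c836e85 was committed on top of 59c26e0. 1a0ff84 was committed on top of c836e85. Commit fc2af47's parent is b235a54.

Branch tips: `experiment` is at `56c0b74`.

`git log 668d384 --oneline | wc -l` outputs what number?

Walking parent pointers from 668d384: reachable set = {05c204f, 668d384, edb2cf4}.
That is 3 commits.

3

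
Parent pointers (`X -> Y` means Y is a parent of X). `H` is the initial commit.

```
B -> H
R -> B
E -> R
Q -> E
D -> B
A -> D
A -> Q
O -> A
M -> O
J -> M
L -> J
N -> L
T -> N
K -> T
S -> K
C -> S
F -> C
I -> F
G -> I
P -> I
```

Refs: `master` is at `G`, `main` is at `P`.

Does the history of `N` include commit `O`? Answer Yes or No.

Yes

Ancestors of N (commits reachable by following parents): {A, B, D, E, H, J, L, M, N, O, Q, R}.
O is in that set, so it is an ancestor of N.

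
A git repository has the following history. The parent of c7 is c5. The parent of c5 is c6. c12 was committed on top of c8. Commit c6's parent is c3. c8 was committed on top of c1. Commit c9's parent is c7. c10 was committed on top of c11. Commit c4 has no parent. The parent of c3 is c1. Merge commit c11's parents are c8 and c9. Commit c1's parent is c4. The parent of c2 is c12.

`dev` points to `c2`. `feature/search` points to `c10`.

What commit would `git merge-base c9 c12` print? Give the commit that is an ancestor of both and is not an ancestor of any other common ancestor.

Ancestors of c9: {c1, c3, c4, c5, c6, c7, c9}.
Ancestors of c12: {c1, c12, c4, c8}.
Common ancestors: {c1, c4}.
Among these, c1 is not an ancestor of any other common ancestor — it is the merge base.

c1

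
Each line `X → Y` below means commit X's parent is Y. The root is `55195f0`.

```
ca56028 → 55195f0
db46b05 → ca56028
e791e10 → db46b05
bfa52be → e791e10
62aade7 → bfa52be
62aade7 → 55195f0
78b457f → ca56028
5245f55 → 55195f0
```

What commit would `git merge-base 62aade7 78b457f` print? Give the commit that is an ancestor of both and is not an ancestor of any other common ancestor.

ca56028

Ancestors of 62aade7: {55195f0, 62aade7, bfa52be, ca56028, db46b05, e791e10}.
Ancestors of 78b457f: {55195f0, 78b457f, ca56028}.
Common ancestors: {55195f0, ca56028}.
Among these, ca56028 is not an ancestor of any other common ancestor — it is the merge base.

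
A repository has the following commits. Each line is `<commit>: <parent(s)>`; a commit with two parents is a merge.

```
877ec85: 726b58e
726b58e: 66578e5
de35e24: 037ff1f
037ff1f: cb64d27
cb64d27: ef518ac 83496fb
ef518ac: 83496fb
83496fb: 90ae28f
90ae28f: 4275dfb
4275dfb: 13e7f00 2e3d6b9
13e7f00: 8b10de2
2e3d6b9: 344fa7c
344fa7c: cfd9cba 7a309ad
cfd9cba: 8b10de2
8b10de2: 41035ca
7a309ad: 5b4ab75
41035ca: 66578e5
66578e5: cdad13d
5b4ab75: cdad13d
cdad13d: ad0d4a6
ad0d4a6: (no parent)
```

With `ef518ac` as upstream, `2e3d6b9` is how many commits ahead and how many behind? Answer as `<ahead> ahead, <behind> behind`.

0 ahead, 5 behind

Reachable from 2e3d6b9: {2e3d6b9, 344fa7c, 41035ca, 5b4ab75, 66578e5, 7a309ad, 8b10de2, ad0d4a6, cdad13d, cfd9cba}.
Reachable from ef518ac: {13e7f00, 2e3d6b9, 344fa7c, 41035ca, 4275dfb, 5b4ab75, 66578e5, 7a309ad, 83496fb, 8b10de2, 90ae28f, ad0d4a6, cdad13d, cfd9cba, ef518ac}.
Only in 2e3d6b9's history (ahead): {} — 0.
Only in ef518ac's history (behind): {13e7f00, 4275dfb, 83496fb, 90ae28f, ef518ac} — 5.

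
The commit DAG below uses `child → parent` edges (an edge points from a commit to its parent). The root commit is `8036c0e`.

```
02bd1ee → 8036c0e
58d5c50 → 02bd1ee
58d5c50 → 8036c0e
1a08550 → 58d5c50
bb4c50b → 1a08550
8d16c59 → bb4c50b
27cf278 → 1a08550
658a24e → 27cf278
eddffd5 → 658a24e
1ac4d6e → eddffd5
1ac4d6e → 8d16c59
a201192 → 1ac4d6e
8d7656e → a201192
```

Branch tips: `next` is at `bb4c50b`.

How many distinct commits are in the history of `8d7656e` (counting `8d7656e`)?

12

Walking parent pointers from 8d7656e: reachable set = {02bd1ee, 1a08550, 1ac4d6e, 27cf278, 58d5c50, 658a24e, 8036c0e, 8d16c59, 8d7656e, a201192, bb4c50b, eddffd5}.
That is 12 commits.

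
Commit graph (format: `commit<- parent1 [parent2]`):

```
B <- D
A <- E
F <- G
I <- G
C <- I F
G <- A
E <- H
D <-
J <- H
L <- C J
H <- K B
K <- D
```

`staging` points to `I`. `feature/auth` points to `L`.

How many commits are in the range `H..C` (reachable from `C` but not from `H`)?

Reachable from C: {A, B, C, D, E, F, G, H, I, K}.
Reachable from H: {B, D, H, K}.
In C's history but not H's: {A, C, E, F, G, I} — 6 commits.

6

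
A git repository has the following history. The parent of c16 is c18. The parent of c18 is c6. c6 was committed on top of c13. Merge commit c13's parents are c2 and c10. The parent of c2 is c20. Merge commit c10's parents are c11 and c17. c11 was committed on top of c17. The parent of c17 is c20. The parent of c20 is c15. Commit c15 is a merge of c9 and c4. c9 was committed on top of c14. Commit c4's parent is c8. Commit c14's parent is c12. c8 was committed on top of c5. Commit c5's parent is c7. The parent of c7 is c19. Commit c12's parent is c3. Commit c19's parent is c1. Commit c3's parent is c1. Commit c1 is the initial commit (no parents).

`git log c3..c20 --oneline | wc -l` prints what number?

10

Reachable from c20: {c1, c12, c14, c15, c19, c20, c3, c4, c5, c7, c8, c9}.
Reachable from c3: {c1, c3}.
In c20's history but not c3's: {c12, c14, c15, c19, c20, c4, c5, c7, c8, c9} — 10 commits.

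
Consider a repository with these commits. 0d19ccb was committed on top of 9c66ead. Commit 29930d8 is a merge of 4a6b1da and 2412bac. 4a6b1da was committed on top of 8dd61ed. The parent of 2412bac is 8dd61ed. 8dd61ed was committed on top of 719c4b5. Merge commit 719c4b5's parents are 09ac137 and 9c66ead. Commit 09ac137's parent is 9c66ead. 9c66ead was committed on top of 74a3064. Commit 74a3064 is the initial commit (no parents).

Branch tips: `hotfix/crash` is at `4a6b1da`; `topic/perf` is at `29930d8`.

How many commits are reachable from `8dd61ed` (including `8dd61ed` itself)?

5

Walking parent pointers from 8dd61ed: reachable set = {09ac137, 719c4b5, 74a3064, 8dd61ed, 9c66ead}.
That is 5 commits.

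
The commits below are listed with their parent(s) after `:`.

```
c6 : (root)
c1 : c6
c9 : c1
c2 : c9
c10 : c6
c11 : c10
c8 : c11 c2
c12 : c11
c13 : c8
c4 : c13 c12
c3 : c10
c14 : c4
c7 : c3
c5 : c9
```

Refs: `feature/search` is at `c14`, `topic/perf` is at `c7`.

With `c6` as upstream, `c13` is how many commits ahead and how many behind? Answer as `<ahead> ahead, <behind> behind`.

Reachable from c13: {c1, c10, c11, c13, c2, c6, c8, c9}.
Reachable from c6: {c6}.
Only in c13's history (ahead): {c1, c10, c11, c13, c2, c8, c9} — 7.
Only in c6's history (behind): {} — 0.

7 ahead, 0 behind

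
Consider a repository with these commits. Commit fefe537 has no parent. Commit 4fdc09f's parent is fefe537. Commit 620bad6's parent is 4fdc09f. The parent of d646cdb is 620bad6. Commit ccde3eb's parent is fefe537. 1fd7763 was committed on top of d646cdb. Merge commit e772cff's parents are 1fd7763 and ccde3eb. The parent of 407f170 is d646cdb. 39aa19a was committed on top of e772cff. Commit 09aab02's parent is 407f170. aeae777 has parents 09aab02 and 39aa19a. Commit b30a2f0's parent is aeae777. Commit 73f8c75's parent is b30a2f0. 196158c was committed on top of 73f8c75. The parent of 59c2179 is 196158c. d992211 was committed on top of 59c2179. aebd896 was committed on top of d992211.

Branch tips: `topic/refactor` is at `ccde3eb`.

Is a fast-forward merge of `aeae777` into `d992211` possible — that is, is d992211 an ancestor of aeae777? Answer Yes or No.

A fast-forward from d992211 to aeae777 is possible iff d992211 is an ancestor of aeae777.
Ancestors of aeae777: {09aab02, 1fd7763, 39aa19a, 407f170, 4fdc09f, 620bad6, aeae777, ccde3eb, d646cdb, e772cff, fefe537}.
d992211 is not among them, so fast-forward is not possible.

No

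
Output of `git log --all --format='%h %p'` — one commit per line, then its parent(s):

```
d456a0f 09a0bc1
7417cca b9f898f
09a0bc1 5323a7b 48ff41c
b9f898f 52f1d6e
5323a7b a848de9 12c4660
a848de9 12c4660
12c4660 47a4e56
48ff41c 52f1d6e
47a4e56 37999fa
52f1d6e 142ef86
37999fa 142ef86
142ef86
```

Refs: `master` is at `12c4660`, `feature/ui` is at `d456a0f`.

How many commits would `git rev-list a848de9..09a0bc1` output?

Reachable from 09a0bc1: {09a0bc1, 12c4660, 142ef86, 37999fa, 47a4e56, 48ff41c, 52f1d6e, 5323a7b, a848de9}.
Reachable from a848de9: {12c4660, 142ef86, 37999fa, 47a4e56, a848de9}.
In 09a0bc1's history but not a848de9's: {09a0bc1, 48ff41c, 52f1d6e, 5323a7b} — 4 commits.

4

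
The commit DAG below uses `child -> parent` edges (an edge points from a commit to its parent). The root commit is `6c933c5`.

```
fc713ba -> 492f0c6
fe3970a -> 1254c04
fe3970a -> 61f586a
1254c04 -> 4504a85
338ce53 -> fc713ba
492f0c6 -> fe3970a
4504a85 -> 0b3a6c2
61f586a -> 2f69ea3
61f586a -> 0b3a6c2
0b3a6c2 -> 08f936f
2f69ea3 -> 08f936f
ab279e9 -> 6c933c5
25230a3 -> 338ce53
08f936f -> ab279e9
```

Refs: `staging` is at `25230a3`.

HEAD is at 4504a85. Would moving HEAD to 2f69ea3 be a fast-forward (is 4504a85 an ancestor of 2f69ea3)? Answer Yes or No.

A fast-forward from 4504a85 to 2f69ea3 is possible iff 4504a85 is an ancestor of 2f69ea3.
Ancestors of 2f69ea3: {08f936f, 2f69ea3, 6c933c5, ab279e9}.
4504a85 is not among them, so fast-forward is not possible.

No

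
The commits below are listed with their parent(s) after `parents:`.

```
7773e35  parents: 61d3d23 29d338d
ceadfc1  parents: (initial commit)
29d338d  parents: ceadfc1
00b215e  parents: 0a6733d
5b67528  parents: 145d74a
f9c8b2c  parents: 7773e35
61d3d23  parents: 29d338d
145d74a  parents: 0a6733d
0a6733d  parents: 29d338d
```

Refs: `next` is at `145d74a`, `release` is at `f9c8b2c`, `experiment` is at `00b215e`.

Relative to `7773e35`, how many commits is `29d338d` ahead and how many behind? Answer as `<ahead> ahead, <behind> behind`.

Reachable from 29d338d: {29d338d, ceadfc1}.
Reachable from 7773e35: {29d338d, 61d3d23, 7773e35, ceadfc1}.
Only in 29d338d's history (ahead): {} — 0.
Only in 7773e35's history (behind): {61d3d23, 7773e35} — 2.

0 ahead, 2 behind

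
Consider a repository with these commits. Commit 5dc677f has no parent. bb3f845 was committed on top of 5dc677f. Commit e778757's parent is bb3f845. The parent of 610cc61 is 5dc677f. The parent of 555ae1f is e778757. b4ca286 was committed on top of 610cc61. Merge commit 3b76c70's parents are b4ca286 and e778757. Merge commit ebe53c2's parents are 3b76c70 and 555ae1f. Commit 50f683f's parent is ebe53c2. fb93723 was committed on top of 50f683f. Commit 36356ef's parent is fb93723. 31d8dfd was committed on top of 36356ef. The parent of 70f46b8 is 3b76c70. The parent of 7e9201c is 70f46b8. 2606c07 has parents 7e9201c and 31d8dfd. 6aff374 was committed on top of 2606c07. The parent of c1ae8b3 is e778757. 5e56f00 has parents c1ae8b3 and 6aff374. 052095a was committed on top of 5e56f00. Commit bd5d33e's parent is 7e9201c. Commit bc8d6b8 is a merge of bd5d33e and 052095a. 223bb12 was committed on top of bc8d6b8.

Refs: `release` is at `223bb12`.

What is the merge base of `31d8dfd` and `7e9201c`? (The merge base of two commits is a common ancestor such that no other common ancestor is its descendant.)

Ancestors of 31d8dfd: {31d8dfd, 36356ef, 3b76c70, 50f683f, 555ae1f, 5dc677f, 610cc61, b4ca286, bb3f845, e778757, ebe53c2, fb93723}.
Ancestors of 7e9201c: {3b76c70, 5dc677f, 610cc61, 70f46b8, 7e9201c, b4ca286, bb3f845, e778757}.
Common ancestors: {3b76c70, 5dc677f, 610cc61, b4ca286, bb3f845, e778757}.
Among these, 3b76c70 is not an ancestor of any other common ancestor — it is the merge base.

3b76c70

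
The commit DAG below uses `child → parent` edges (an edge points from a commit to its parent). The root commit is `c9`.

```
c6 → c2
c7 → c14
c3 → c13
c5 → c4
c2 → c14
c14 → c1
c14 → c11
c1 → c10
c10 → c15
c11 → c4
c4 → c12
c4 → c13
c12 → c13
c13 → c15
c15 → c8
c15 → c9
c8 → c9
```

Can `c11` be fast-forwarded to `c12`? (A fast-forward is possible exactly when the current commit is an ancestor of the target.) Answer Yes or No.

A fast-forward from c11 to c12 is possible iff c11 is an ancestor of c12.
Ancestors of c12: {c12, c13, c15, c8, c9}.
c11 is not among them, so fast-forward is not possible.

No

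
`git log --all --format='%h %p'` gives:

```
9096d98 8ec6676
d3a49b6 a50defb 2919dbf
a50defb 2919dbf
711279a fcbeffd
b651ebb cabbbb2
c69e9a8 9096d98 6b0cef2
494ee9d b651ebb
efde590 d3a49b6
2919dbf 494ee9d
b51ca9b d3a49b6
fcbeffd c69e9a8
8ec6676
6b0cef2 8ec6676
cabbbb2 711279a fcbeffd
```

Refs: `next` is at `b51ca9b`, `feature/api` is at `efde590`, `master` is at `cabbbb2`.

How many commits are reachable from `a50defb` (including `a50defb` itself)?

11

Walking parent pointers from a50defb: reachable set = {2919dbf, 494ee9d, 6b0cef2, 711279a, 8ec6676, 9096d98, a50defb, b651ebb, c69e9a8, cabbbb2, fcbeffd}.
That is 11 commits.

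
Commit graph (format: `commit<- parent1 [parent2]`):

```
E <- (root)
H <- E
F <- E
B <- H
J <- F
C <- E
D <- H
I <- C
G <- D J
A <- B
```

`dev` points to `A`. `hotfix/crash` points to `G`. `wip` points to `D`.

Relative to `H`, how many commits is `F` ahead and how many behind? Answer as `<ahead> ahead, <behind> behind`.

Reachable from F: {E, F}.
Reachable from H: {E, H}.
Only in F's history (ahead): {F} — 1.
Only in H's history (behind): {H} — 1.

1 ahead, 1 behind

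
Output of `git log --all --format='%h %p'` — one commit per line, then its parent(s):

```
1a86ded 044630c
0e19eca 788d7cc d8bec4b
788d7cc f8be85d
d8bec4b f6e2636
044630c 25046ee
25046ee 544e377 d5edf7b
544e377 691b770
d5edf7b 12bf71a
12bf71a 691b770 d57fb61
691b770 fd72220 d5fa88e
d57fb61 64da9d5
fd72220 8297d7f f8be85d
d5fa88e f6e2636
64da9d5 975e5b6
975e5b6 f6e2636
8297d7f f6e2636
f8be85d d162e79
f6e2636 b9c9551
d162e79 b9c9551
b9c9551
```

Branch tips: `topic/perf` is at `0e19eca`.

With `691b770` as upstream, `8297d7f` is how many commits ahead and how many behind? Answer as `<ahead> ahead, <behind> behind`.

0 ahead, 5 behind

Reachable from 8297d7f: {8297d7f, b9c9551, f6e2636}.
Reachable from 691b770: {691b770, 8297d7f, b9c9551, d162e79, d5fa88e, f6e2636, f8be85d, fd72220}.
Only in 8297d7f's history (ahead): {} — 0.
Only in 691b770's history (behind): {691b770, d162e79, d5fa88e, f8be85d, fd72220} — 5.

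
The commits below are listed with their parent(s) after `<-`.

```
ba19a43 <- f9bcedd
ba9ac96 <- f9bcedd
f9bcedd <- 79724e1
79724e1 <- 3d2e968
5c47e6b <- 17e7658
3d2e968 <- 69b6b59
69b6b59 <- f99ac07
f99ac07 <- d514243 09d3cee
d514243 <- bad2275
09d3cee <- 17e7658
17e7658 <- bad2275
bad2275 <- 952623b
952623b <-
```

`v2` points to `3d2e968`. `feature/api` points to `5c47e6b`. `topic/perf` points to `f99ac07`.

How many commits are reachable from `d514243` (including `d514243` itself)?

Walking parent pointers from d514243: reachable set = {952623b, bad2275, d514243}.
That is 3 commits.

3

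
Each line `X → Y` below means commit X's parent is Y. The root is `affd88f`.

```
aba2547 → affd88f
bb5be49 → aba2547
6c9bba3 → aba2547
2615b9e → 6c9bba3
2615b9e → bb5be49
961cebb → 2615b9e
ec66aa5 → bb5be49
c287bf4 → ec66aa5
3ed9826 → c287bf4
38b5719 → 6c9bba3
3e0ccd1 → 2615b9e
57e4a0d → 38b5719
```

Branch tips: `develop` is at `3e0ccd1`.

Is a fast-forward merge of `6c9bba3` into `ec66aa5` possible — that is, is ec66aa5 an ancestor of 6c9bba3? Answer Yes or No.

A fast-forward from ec66aa5 to 6c9bba3 is possible iff ec66aa5 is an ancestor of 6c9bba3.
Ancestors of 6c9bba3: {6c9bba3, aba2547, affd88f}.
ec66aa5 is not among them, so fast-forward is not possible.

No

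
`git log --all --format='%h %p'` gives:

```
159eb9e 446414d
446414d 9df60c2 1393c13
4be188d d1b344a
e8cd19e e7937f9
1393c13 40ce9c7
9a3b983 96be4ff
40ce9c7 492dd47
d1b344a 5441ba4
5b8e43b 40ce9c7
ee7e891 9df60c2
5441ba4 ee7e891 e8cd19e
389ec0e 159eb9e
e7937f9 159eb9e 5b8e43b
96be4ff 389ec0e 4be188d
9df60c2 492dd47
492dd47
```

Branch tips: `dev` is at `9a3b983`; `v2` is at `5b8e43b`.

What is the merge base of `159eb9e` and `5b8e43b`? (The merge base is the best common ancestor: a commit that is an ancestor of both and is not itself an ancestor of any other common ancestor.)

Ancestors of 159eb9e: {1393c13, 159eb9e, 40ce9c7, 446414d, 492dd47, 9df60c2}.
Ancestors of 5b8e43b: {40ce9c7, 492dd47, 5b8e43b}.
Common ancestors: {40ce9c7, 492dd47}.
Among these, 40ce9c7 is not an ancestor of any other common ancestor — it is the merge base.

40ce9c7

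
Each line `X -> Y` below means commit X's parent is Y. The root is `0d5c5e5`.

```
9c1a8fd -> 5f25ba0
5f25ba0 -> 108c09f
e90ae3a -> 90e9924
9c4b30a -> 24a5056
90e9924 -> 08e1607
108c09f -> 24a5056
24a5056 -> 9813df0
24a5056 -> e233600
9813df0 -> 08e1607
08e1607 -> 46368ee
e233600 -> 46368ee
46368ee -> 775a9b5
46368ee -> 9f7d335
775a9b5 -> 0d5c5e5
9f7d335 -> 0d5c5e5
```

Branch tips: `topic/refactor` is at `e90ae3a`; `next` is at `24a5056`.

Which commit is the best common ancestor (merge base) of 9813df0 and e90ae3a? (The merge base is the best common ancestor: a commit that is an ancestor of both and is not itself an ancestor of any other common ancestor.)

08e1607

Ancestors of 9813df0: {08e1607, 0d5c5e5, 46368ee, 775a9b5, 9813df0, 9f7d335}.
Ancestors of e90ae3a: {08e1607, 0d5c5e5, 46368ee, 775a9b5, 90e9924, 9f7d335, e90ae3a}.
Common ancestors: {08e1607, 0d5c5e5, 46368ee, 775a9b5, 9f7d335}.
Among these, 08e1607 is not an ancestor of any other common ancestor — it is the merge base.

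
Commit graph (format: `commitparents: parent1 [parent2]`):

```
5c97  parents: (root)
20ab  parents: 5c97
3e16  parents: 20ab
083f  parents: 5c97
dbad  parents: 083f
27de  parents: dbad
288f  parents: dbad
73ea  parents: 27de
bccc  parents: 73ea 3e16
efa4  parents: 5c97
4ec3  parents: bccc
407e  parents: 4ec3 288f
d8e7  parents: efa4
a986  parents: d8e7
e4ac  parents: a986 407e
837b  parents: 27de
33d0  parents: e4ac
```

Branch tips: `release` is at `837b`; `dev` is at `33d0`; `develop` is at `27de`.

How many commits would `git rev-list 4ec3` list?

9

Walking parent pointers from 4ec3: reachable set = {083f, 20ab, 27de, 3e16, 4ec3, 5c97, 73ea, bccc, dbad}.
That is 9 commits.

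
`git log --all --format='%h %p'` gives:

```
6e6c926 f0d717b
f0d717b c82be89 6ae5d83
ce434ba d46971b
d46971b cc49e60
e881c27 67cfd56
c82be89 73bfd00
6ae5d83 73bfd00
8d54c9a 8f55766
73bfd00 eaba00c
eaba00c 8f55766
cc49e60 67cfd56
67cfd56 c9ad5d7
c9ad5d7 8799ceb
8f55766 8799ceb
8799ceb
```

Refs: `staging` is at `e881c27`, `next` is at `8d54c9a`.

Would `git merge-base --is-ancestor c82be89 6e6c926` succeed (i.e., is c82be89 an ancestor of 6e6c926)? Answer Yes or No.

Ancestors of 6e6c926 (commits reachable by following parents): {6ae5d83, 6e6c926, 73bfd00, 8799ceb, 8f55766, c82be89, eaba00c, f0d717b}.
c82be89 is in that set, so it is an ancestor of 6e6c926.

Yes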